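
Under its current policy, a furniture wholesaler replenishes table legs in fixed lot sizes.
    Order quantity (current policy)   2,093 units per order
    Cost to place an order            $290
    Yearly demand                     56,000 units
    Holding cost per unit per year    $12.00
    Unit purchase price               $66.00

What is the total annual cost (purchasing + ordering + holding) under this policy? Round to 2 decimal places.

$3,716,317.20

Ordering: D/Q × S = 56,000/2,093 × $290 = $7,759.20
Holding:  Q/2 × H = 2,093/2 × $12 = $12,558.00
Purchase cost = D·C = 56,000 × 66 = $3,696,000.00
Total = $7,759.20 + $12,558.00 + $3,696,000.00 = $3,716,317.20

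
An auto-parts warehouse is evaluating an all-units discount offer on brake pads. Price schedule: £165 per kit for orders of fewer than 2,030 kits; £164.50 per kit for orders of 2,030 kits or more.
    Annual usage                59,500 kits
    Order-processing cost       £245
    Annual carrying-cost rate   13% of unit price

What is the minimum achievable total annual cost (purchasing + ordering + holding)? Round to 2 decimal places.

H₁ = 13%×£165 = £21.4500;  H₂ = 13%×£164.50 = £21.3850
EOQ₁ = √(2×59,500×245/21.4500) = 1,165.85  (< 2,030, feasible at tier 1)
EOQ₂ = √(2×59,500×245/21.3850) = 1,167.62  (< 2,030 → use Q = 2,030 at tier-2 price)
TC(tier 1 (EOQ₁), Q≈1,165.9) = £9,842,507.49
TC(tier 2, Q≈2,030.0) = £9,816,636.81
Minimum at tier 2: £9,816,636.81

£9,816,636.81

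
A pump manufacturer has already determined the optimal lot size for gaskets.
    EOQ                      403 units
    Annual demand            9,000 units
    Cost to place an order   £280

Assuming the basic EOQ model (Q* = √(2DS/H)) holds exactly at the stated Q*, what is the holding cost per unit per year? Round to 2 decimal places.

Since Q* = (2DS/H)^½, squaring gives Q*²·H = 2DS.
H = 2DS / Q² = 2 × 9,000 × 280 / 403² = 31.0328

£31.03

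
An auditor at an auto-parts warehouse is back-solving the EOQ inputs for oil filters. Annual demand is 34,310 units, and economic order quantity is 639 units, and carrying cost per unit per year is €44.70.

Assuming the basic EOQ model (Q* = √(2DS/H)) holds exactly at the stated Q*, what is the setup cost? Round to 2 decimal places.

€265.99

Since Q* = (2DS/H)^½, squaring gives Q*²·H = 2DS.
S = Q²H / (2D) = 639² × 44.7 / (2 × 34,310) = 265.9858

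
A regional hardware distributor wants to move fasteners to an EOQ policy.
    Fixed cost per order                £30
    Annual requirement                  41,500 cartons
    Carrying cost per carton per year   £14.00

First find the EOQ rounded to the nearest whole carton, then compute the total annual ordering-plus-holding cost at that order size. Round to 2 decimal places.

Q* = √(2·D·S / H) = √(2·41,500·30 / 14) = √177,857.1 ≈ 421.73 → Q = 422 cartons
Annual ordering cost = (D/Q)·S = (41,500/422) × 30 = £2,950.24
Annual holding cost  = (Q/2)·H = (422/2) × 14 = £2,954.00
Total = £2,950.24 + £2,954.00 = £5,904.24

£5,904.24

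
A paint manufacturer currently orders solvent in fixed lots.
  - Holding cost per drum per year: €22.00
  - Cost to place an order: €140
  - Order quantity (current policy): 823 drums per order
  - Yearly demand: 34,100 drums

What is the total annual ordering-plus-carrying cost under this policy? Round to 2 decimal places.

€14,853.73

Orders/yr = 34,100/823 = 41.434; ordering cost = 41.434 × €140 = €5,800.73
Average inventory = 823/2 = 411.5; holding cost = 411.5 × €22 = €9,053.00
Total = €5,800.73 + €9,053.00 = €14,853.73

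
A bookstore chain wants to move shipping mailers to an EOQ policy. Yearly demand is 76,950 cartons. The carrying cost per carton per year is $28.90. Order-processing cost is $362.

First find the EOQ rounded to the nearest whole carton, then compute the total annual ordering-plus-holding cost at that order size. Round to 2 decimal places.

Q* = √(2·D·S / H) = √(2·76,950·362 / 28.9) = √1,927,743.9 ≈ 1,388.43 → Q = 1,388 cartons
Ordering: D/Q × S = 76,950/1,388 × $362 = $20,069.09
Holding:  Q/2 × H = 1,388/2 × $28.9 = $20,056.60
Total = $20,069.09 + $20,056.60 = $40,125.69

$40,125.69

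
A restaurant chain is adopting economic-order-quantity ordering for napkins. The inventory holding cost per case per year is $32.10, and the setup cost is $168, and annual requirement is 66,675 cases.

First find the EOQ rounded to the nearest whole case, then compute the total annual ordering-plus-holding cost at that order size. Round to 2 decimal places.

Optimal lot size Q* = (2 × 66,675 × $168 / $32.1)^½ ≈ 835.41 → Q = 835 cases
Ordering: D/Q × S = 66,675/835 × $168 = $13,414.85
Holding:  Q/2 × H = 835/2 × $32.1 = $13,401.75
Total = $13,414.85 + $13,401.75 = $26,816.60

$26,816.60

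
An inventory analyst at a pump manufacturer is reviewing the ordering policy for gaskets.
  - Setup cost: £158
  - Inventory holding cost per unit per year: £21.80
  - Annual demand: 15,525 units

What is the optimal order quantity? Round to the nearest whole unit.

Optimal lot size Q* = (2 × 15,525 × £158 / £21.8)^½ ≈ 474.39

474 units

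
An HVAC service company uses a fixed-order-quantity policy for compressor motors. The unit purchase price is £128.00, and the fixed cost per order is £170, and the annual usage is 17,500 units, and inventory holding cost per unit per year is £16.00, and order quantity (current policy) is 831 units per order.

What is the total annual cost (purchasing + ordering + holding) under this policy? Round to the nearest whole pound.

£2,250,228

Orders/yr = 17,500/831 = 21.059; ordering cost = 21.059 × £170 = £3,580.02
Average inventory = 831/2 = 415.5; holding cost = 415.5 × £16 = £6,648.00
Purchase cost = D·C = 17,500 × 128 = £2,240,000.00
Total = £3,580.02 + £6,648.00 + £2,240,000.00 = £2,250,228.02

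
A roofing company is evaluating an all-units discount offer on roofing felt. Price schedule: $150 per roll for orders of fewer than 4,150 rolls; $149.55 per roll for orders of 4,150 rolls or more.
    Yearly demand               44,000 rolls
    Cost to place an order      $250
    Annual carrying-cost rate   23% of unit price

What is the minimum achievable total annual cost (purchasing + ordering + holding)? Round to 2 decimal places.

$6,627,549.95

H₁ = 23%×$150 = $34.5000;  H₂ = 23%×$149.55 = $34.3965
EOQ₁ = √(2×44,000×250/34.5000) = 798.55  (< 4,150, feasible at tier 1)
EOQ₂ = √(2×44,000×250/34.3965) = 799.75  (< 4,150 → use Q = 4,150 at tier-2 price)
TC(tier 1 (EOQ₁), Q≈798.5) = $6,627,549.95
TC(tier 2, Q≈4,150.0) = $6,654,223.34
Minimum at tier 1 (EOQ₁): $6,627,549.95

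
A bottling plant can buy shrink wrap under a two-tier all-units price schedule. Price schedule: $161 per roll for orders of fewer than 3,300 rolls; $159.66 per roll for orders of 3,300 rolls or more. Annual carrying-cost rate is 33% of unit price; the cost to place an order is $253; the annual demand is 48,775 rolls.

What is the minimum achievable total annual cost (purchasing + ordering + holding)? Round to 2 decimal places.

$7,878,090.79

H₁ = 33%×$161 = $53.1300;  H₂ = 33%×$159.66 = $52.6878
EOQ₁ = √(2×48,775×253/53.1300) = 681.56  (< 3,300, feasible at tier 1)
EOQ₂ = √(2×48,775×253/52.6878) = 684.41  (< 3,300 → use Q = 3,300 at tier-2 price)
TC(tier 1 (EOQ₁), Q≈681.6) = $7,888,986.27
TC(tier 2, Q≈3,300.0) = $7,878,090.79
Minimum at tier 2: $7,878,090.79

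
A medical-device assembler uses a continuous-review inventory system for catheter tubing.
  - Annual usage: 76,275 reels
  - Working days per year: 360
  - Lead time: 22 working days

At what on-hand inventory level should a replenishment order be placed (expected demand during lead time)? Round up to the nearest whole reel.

Daily demand d = 76,275 / 360 = 211.875 reels/day
Demand during lead time = 211.875 × 22 = 4,661.25
Reorder point = 4,661.25 → round up

4,662 reels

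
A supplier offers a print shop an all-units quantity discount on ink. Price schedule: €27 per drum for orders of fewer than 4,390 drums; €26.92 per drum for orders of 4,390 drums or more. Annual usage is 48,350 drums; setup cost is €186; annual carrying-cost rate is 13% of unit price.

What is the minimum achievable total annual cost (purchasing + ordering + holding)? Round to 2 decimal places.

€1,311,312.16

H₁ = 13%×€27 = €3.5100;  H₂ = 13%×€26.92 = €3.4996
EOQ₁ = √(2×48,350×186/3.5100) = 2,263.69  (< 4,390, feasible at tier 1)
EOQ₂ = √(2×48,350×186/3.4996) = 2,267.05  (< 4,390 → use Q = 4,390 at tier-2 price)
TC(tier 1 (EOQ₁), Q≈2,263.7) = €1,313,395.54
TC(tier 2, Q≈4,390.0) = €1,311,312.16
Minimum at tier 2: €1,311,312.16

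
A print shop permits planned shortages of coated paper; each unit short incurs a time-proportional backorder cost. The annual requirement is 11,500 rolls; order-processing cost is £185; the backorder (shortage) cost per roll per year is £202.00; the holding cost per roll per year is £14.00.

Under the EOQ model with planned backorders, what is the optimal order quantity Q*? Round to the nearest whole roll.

Q* = √(2DS/H) · √((H + b)/b)
   = √(2 × 11,500 × 185 / 14) · √((14 + 202) / 202)
   = 551.297 × 1.0341 ≈ 570.08

570 rolls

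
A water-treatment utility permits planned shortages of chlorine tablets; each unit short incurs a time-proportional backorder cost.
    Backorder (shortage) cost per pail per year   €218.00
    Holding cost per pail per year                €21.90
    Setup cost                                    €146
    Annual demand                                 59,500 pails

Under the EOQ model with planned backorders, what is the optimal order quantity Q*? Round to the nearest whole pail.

934 pails

Basic EOQ = √(2·59,500·146/21.9) = 890.693
Backorder adjustment √((H+b)/b) = √((21.9+218)/218) = 1.0490
Q* = 890.693 × 1.0490 ≈ 934.36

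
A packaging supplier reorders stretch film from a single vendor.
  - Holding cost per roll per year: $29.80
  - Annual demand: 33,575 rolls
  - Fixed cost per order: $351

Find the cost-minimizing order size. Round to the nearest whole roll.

EOQ = √(2DS/H) = √(2 × 33,575 × 351 / 29.8)
    = √(790,927.85) ≈ 889.34

889 rolls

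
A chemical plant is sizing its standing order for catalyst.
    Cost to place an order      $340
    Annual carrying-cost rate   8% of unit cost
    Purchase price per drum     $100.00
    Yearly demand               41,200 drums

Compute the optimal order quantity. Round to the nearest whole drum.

1,871 drums

H = i·C = 0.08 × $100 = $8.0000 per drum-year
EOQ = √(2DS/H) = √(2 × 41,200 × 340 / 8)
    = √(3,502,000.00) ≈ 1,871.36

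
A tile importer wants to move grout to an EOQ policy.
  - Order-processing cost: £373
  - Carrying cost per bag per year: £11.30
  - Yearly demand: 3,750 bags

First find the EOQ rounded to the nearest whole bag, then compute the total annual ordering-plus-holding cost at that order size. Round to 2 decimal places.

2DS/H = 2·3,750·373/11.3 = 247,566.37
EOQ = √247,566.37 ≈ 497.56 → Q = 498 bags
Orders/yr = 3,750/498 = 7.530; ordering cost = 7.530 × £373 = £2,808.73
Average inventory = 498/2 = 249; holding cost = 249 × £11.3 = £2,813.70
Total = £2,808.73 + £2,813.70 = £5,622.43

£5,622.43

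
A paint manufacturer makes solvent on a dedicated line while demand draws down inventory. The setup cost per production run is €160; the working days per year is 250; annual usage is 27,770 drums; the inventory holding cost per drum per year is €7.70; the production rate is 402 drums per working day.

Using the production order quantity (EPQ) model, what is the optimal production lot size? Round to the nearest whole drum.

1,263 drums

d = 27,770/250 = 111.0800 drums/day;  effective holding cost H(1 − d/p) = 7.7·(1 − 111.0800/402) = 5.57235
Q* = √(2DS / H_eff) = √(2·27,770·160 / 5.57235) ≈ 1,262.83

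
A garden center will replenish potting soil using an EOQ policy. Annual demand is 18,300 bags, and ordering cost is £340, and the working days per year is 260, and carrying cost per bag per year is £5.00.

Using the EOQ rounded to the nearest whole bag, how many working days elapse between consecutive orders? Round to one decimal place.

EOQ = √(2DS/H) = √(2 × 18,300 × 340 / 5)
    = √(2,488,800.00) ≈ 1,577.59 → Q = 1,578 bags
Cycle time = (working days × Q)/D = (260 × 1,578) / 18,300 = 22.420 days

22.4 days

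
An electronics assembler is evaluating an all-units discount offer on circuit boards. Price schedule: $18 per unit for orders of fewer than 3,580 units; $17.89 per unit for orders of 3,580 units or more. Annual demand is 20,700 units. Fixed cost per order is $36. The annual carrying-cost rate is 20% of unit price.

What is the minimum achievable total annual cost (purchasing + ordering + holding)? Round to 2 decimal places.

$374,916.34

H₁ = 20%×$18 = $3.6000;  H₂ = 20%×$17.89 = $3.5780
EOQ₁ = √(2×20,700×36/3.6000) = 643.43  (< 3,580, feasible at tier 1)
EOQ₂ = √(2×20,700×36/3.5780) = 645.40  (< 3,580 → use Q = 3,580 at tier-2 price)
TC(tier 1 (EOQ₁), Q≈643.4) = $374,916.34
TC(tier 2, Q≈3,580.0) = $376,935.78
Minimum at tier 1 (EOQ₁): $374,916.34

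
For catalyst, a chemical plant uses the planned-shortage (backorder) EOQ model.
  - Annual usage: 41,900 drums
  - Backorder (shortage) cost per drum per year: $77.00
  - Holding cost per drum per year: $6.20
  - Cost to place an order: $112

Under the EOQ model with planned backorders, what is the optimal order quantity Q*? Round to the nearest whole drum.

1,279 drums

Basic EOQ = √(2·41,900·112/6.2) = 1,230.368
Backorder adjustment √((H+b)/b) = √((6.2+77)/77) = 1.0395
Q* = 1,230.368 × 1.0395 ≈ 1,278.94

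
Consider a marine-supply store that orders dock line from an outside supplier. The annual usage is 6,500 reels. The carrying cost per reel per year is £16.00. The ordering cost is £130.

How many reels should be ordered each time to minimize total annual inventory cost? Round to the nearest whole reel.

325 reels

2DS/H = 2·6,500·130/16 = 105,625.00
EOQ = √105,625.00 ≈ 325.00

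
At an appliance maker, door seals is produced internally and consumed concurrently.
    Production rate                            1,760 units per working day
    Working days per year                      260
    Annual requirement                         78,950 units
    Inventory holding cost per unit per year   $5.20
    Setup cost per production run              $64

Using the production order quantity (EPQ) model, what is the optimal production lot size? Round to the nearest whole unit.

1,533 units

Daily demand d = 78,950/260 = 303.654; p = 1760; 1 − d/p = 0.82747
EPQ = √(2DS / (H(1 − d/p)))
    = √(2 × 78,950 × 64 / (5.2 × 0.82747)) ≈ 1,532.51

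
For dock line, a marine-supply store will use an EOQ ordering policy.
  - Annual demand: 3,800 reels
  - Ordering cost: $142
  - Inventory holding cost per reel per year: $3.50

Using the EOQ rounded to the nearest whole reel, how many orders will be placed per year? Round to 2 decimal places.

6.85 orders per year

EOQ = √(2DS/H) = √(2 × 3,800 × 142 / 3.5)
    = √(308,342.86) ≈ 555.29 → Q = 555
Orders per year = D/Q = 3,800 / 555 = 6.847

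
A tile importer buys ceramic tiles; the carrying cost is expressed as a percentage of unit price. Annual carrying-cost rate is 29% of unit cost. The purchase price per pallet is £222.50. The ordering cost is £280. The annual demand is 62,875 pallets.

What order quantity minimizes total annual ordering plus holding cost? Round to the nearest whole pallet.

739 pallets

H = i·C = 0.29 × £222.5 = £64.5250 per pallet-year
Q* = √(2·D·S / H) = √(2·62,875·280 / 64.525) = √545,680.0 ≈ 738.70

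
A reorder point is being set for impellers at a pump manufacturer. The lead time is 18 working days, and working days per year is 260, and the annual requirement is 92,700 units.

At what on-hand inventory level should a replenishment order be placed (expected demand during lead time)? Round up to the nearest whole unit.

6,418 units

Daily demand d = 92,700 / 260 = 356.538 units/day
Demand during lead time = 356.538 × 18 = 6,417.69
Reorder point = 6,417.69 → round up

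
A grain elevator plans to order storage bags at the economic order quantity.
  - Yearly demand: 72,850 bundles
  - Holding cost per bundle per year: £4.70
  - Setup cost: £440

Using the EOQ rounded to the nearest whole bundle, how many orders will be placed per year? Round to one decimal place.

2DS/H = 2·72,850·440/4.7 = 13,640,000.00
EOQ = √13,640,000.00 ≈ 3,693.24 → Q = 3,693
N = D/Q = 72,850/3,693 ≈ 19.727 orders/yr

19.7 orders per year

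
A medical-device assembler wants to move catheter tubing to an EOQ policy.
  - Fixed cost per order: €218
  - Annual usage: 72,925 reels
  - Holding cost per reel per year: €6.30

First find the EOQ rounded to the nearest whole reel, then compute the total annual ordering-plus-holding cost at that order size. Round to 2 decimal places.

Optimal lot size Q* = (2 × 72,925 × €218 / €6.3)^½ ≈ 2,246.52 → Q = 2,247 reels
Annual ordering cost = (D/Q)·S = (72,925/2,247) × 218 = €7,075.06
Annual holding cost  = (Q/2)·H = (2,247/2) × 6.3 = €7,078.05
Total = €7,075.06 + €7,078.05 = €14,153.11

€14,153.11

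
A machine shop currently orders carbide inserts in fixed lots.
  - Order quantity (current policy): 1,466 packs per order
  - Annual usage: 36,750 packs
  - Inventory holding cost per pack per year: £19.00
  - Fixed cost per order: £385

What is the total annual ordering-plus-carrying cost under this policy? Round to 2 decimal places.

Annual ordering cost = (D/Q)·S = (36,750/1,466) × 385 = £9,651.26
Annual holding cost  = (Q/2)·H = (1,466/2) × 19 = £13,927.00
Total = £9,651.26 + £13,927.00 = £23,578.26

£23,578.26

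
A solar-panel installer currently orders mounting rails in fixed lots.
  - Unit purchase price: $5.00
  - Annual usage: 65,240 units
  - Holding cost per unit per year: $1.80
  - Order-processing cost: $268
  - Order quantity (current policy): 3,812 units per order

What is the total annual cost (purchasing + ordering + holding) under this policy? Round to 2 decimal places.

$334,217.45

Orders/yr = 65,240/3,812 = 17.114; ordering cost = 17.114 × $268 = $4,586.65
Average inventory = 3,812/2 = 1906; holding cost = 1906 × $1.8 = $3,430.80
Purchase cost = D·C = 65,240 × 5 = $326,200.00
Total = $4,586.65 + $3,430.80 + $326,200.00 = $334,217.45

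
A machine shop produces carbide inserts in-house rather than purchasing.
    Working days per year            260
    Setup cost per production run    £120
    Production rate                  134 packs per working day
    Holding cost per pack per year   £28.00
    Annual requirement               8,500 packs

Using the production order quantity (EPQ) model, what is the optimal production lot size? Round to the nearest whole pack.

310 packs

d = 8,500/260 = 32.6923 packs/day;  effective holding cost H(1 − d/p) = 28·(1 − 32.6923/134) = 21.16877
Q* = √(2DS / H_eff) = √(2·8,500·120 / 21.16877) ≈ 310.43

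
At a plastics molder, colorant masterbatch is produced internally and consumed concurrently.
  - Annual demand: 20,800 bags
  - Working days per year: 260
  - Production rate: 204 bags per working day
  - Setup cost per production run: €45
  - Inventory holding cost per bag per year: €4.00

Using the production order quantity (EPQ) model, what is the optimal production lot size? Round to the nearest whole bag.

Daily demand d = 20,800/260 = 80.000; p = 204; 1 − d/p = 0.60784
EPQ = √(2DS / (H(1 − d/p)))
    = √(2 × 20,800 × 45 / (4 × 0.60784)) ≈ 877.46

877 bags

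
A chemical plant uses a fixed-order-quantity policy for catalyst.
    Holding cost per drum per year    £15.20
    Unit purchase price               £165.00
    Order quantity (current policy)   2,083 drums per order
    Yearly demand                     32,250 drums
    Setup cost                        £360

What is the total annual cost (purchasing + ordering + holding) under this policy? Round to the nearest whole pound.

Ordering: D/Q × S = 32,250/2,083 × £360 = £5,573.69
Holding:  Q/2 × H = 2,083/2 × £15.2 = £15,830.80
Purchase cost = D·C = 32,250 × 165 = £5,321,250.00
Total = £5,573.69 + £15,830.80 + £5,321,250.00 = £5,342,654.49

£5,342,654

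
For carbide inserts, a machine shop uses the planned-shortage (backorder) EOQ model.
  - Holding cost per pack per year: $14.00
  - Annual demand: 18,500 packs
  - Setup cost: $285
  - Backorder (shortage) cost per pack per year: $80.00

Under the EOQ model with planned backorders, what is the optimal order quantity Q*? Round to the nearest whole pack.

Q* = √(2DS/H) · √((H + b)/b)
   = √(2 × 18,500 × 285 / 14) · √((14 + 80) / 80)
   = 867.879 × 1.0840 ≈ 940.76

941 packs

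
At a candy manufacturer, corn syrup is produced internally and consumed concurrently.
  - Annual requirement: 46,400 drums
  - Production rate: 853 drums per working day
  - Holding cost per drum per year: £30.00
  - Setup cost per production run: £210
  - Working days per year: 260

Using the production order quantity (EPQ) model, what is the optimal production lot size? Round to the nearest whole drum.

d = 46,400/260 = 178.4615 drums/day;  effective holding cost H(1 − d/p) = 30·(1 − 178.4615/853) = 23.72351
Q* = √(2DS / H_eff) = √(2·46,400·210 / 23.72351) ≈ 906.35

906 drums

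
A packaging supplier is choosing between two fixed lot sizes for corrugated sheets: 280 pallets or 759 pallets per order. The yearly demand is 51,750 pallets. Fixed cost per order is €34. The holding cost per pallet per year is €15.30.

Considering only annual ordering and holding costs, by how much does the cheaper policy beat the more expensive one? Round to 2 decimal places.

Annual cost at Q: ordering D·S/Q plus holding Q·H/2.
TC(280) = (51,750/280)×34 + (280/2)×15.3 = €8,425.93
TC(759) = (51,750/759)×34 + (759/2)×15.3 = €8,124.53
Cheaper: Q = 759.  Difference = €301.40

€301.40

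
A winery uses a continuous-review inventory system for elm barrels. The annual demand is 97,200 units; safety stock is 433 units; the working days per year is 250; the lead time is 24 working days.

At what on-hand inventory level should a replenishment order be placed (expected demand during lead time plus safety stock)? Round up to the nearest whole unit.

9,765 units

Daily demand d = 97,200 / 250 = 388.800 units/day
Demand during lead time = 388.800 × 24 = 9,331.20
Reorder point = 9,331.20 + 433 = 9,764.20 → round up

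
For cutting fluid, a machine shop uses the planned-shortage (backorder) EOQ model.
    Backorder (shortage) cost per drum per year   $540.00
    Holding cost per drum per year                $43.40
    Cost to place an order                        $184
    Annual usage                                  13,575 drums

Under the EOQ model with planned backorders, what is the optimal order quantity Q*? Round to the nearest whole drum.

353 drums

Q* = √(2DS/H) · √((H + b)/b)
   = √(2 × 13,575 × 184 / 43.4) · √((43.4 + 540) / 540)
   = 339.273 × 1.0394 ≈ 352.64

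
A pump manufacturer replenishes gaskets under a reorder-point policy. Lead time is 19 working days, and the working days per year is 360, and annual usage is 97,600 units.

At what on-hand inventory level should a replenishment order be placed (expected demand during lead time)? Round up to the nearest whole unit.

5,152 units

Daily demand d = 97,600 / 360 = 271.111 units/day
Demand during lead time = 271.111 × 19 = 5,151.11
Reorder point = 5,151.11 → round up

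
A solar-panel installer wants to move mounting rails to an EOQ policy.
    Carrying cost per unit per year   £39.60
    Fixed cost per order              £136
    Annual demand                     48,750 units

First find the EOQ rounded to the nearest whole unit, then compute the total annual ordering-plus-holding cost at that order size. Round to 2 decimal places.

Optimal lot size Q* = (2 × 48,750 × £136 / £39.6)^½ ≈ 578.66 → Q = 579 units
Annual ordering cost = (D/Q)·S = (48,750/579) × 136 = £11,450.78
Annual holding cost  = (Q/2)·H = (579/2) × 39.6 = £11,464.20
Total = £11,450.78 + £11,464.20 = £22,914.98

£22,914.98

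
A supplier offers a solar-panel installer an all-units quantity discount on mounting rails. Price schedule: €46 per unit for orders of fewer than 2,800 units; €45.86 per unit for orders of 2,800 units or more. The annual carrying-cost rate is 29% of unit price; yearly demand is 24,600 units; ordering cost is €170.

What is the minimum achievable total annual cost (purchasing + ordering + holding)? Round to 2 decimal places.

H₁ = 29%×€46 = €13.3400;  H₂ = 29%×€45.86 = €13.2994
EOQ₁ = √(2×24,600×170/13.3400) = 791.82  (< 2,800, feasible at tier 1)
EOQ₂ = √(2×24,600×170/13.2994) = 793.03  (< 2,800 → use Q = 2,800 at tier-2 price)
TC(tier 1 (EOQ₁), Q≈791.8) = €1,142,162.94
TC(tier 2, Q≈2,800.0) = €1,148,268.73
Minimum at tier 1 (EOQ₁): €1,142,162.94

€1,142,162.94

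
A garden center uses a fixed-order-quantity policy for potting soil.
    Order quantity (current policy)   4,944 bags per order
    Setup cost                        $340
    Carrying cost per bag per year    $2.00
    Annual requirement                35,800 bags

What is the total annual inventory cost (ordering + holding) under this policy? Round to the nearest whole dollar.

Annual ordering cost = (D/Q)·S = (35,800/4,944) × 340 = $2,461.97
Annual holding cost  = (Q/2)·H = (4,944/2) × 2 = $4,944.00
Total = $2,461.97 + $4,944.00 = $7,405.97

$7,406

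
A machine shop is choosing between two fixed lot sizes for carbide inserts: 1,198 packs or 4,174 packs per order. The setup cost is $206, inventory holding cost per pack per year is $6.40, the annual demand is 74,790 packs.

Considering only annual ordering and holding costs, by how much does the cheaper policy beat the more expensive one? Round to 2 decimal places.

Annual cost at Q: ordering D·S/Q plus holding Q·H/2.
TC(1,198) = (74,790/1,198)×206 + (1,198/2)×6.4 = $16,693.98
TC(4,174) = (74,790/4,174)×206 + (4,174/2)×6.4 = $17,047.92
Cheaper: Q = 1,198.  Difference = $353.94

$353.94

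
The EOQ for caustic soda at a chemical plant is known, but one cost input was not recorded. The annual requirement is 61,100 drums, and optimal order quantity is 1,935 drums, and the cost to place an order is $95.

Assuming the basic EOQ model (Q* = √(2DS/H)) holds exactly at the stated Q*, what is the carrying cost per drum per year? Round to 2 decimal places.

$3.10

EOQ relation: Q² = 2DS/H, so rearrange for the unknown.
H = 2DS / Q² = 2 × 61,100 × 95 / 1,935² = 3.1005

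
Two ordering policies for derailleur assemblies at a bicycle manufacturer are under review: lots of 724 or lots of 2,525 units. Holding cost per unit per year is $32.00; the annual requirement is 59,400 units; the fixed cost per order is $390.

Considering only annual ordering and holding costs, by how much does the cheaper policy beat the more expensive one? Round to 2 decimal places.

$5,993.42

TC(Q) = (D/Q)S + (Q/2)H
TC(724) = (59,400/724)×390 + (724/2)×32 = $43,581.24
TC(2,525) = (59,400/2,525)×390 + (2,525/2)×32 = $49,574.65
Lots of 724 are cheaper by $5,993.42.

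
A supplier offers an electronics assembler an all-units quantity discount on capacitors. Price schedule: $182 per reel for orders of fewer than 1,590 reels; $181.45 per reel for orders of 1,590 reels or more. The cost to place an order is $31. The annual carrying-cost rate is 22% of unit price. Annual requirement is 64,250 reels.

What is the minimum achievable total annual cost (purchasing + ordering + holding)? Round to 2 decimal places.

H₁ = 22%×$182 = $40.0400;  H₂ = 22%×$181.45 = $39.9190
EOQ₁ = √(2×64,250×31/40.0400) = 315.42  (< 1,590, feasible at tier 1)
EOQ₂ = √(2×64,250×31/39.9190) = 315.89  (< 1,590 → use Q = 1,590 at tier-2 price)
TC(tier 1 (EOQ₁), Q≈315.4) = $11,706,129.30
TC(tier 2, Q≈1,590.0) = $11,691,150.78
Minimum at tier 2: $11,691,150.78

$11,691,150.78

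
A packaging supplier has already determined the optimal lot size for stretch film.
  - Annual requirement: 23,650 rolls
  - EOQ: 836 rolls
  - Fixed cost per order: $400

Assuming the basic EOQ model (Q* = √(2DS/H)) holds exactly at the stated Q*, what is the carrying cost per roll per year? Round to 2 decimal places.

From Q* = √(2DS/H) ⇒ Q*² = 2DS/H.
H = 2DS / Q² = 2 × 23,650 × 400 / 836² = 27.0713

$27.07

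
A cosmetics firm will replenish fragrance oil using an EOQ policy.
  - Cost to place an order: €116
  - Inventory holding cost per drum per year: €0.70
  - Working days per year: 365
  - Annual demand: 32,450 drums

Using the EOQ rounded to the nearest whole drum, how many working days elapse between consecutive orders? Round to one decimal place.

36.9 days

Optimal lot size Q* = (2 × 32,450 × €116 / €0.7)^½ ≈ 3,279.46 → Q = 3,279 drums
T = Q/D × 365 days = 3,279/32,450 × 365 = 36.882 days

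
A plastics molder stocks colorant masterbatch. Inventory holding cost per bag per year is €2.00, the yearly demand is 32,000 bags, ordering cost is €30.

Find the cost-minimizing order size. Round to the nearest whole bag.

980 bags

Optimal lot size Q* = (2 × 32,000 × €30 / €2)^½ ≈ 979.80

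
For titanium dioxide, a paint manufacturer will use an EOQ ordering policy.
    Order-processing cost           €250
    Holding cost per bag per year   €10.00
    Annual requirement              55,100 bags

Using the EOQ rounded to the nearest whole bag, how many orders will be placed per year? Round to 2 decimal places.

33.19 orders per year

Optimal lot size Q* = (2 × 55,100 × €250 / €10)^½ ≈ 1,659.82 → Q = 1,660
N = D/Q = 55,100/1,660 ≈ 33.193 orders/yr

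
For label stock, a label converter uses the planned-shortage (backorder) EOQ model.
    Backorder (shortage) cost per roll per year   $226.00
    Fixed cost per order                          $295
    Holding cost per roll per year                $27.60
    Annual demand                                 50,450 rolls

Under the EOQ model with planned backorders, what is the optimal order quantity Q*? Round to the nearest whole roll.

Basic EOQ = √(2·50,450·295/27.6) = 1,038.489
Backorder adjustment √((H+b)/b) = √((27.6+226)/226) = 1.0593
Q* = 1,038.489 × 1.0593 ≈ 1,100.08

1,100 rolls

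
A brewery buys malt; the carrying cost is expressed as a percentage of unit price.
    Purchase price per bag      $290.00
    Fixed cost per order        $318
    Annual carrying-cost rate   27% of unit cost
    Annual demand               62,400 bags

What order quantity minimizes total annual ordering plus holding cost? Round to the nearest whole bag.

712 bags

H = i·C = 0.27 × $290 = $78.3000 per bag-year
2DS/H = 2·62,400·318/78.3 = 506,850.57
EOQ = √506,850.57 ≈ 711.93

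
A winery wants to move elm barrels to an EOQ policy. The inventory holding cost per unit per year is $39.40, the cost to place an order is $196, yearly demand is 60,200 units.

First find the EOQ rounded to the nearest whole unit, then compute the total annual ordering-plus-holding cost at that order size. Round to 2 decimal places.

$30,492.24

Optimal lot size Q* = (2 × 60,200 × $196 / $39.4)^½ ≈ 773.91 → Q = 774 units
Annual ordering cost = (D/Q)·S = (60,200/774) × 196 = $15,244.44
Annual holding cost  = (Q/2)·H = (774/2) × 39.4 = $15,247.80
Total = $15,244.44 + $15,247.80 = $30,492.24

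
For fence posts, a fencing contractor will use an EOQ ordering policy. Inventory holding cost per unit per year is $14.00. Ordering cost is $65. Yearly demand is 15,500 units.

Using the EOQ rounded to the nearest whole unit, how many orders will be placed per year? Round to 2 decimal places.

Optimal lot size Q* = (2 × 15,500 × $65 / $14)^½ ≈ 379.38 → Q = 379
N = D/Q = 15,500/379 ≈ 40.897 orders/yr

40.90 orders per year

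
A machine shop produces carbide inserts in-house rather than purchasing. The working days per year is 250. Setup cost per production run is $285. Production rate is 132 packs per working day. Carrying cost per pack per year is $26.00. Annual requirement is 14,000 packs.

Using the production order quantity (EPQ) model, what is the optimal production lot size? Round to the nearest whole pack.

730 packs

Daily demand d = 14,000/250 = 56.000; p = 132; 1 − d/p = 0.57576
EPQ = √(2DS / (H(1 − d/p)))
    = √(2 × 14,000 × 285 / (26 × 0.57576)) ≈ 730.12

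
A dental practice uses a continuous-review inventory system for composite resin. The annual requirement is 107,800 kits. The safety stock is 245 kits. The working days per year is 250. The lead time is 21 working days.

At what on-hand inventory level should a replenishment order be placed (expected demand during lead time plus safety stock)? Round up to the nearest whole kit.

Daily demand d = 107,800 / 250 = 431.200 kits/day
Demand during lead time = 431.200 × 21 = 9,055.20
Reorder point = 9,055.20 + 245 = 9,300.20 → round up

9,301 kits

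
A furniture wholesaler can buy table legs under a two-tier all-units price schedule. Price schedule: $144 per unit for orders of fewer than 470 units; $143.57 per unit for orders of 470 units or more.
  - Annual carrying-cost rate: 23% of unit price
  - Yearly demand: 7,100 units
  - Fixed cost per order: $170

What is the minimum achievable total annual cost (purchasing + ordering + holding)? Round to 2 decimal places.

H₁ = 23%×$144 = $33.1200;  H₂ = 23%×$143.57 = $33.0211
EOQ₁ = √(2×7,100×170/33.1200) = 269.97  (< 470, feasible at tier 1)
EOQ₂ = √(2×7,100×170/33.0211) = 270.38  (< 470 → use Q = 470 at tier-2 price)
TC(tier 1 (EOQ₁), Q≈270.0) = $1,031,341.57
TC(tier 2, Q≈470.0) = $1,029,675.04
Minimum at tier 2: $1,029,675.04

$1,029,675.04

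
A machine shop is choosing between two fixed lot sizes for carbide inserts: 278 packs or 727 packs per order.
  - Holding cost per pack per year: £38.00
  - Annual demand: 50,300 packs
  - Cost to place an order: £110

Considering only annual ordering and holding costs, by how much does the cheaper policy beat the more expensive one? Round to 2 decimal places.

For each Q, cost = (D/Q)·S + (Q/2)·H.
TC(278) = (50,300/278)×110 + (278/2)×38 = £25,184.88
TC(727) = (50,300/727)×110 + (727/2)×38 = £21,423.73
Cheaper: Q = 727.  Difference = £3,761.15

£3,761.15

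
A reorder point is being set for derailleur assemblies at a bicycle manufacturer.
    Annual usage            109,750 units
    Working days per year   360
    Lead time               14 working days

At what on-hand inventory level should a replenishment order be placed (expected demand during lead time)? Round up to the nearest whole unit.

4,269 units

Daily demand d = 109,750 / 360 = 304.861 units/day
Demand during lead time = 304.861 × 14 = 4,268.06
Reorder point = 4,268.06 → round up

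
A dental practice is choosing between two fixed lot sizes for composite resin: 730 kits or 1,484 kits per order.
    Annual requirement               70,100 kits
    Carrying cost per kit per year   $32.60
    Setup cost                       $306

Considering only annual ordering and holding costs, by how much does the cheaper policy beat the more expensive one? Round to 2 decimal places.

$2,639.60

Annual cost at Q: ordering D·S/Q plus holding Q·H/2.
TC(730) = (70,100/730)×306 + (730/2)×32.6 = $41,283.38
TC(1,484) = (70,100/1,484)×306 + (1,484/2)×32.6 = $38,643.78
Cheaper: Q = 1,484.  Difference = $2,639.60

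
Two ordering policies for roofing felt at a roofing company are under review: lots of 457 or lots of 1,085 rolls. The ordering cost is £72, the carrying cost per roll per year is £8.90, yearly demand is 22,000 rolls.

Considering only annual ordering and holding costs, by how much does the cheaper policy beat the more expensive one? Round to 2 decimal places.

TC(Q) = (D/Q)S + (Q/2)H
TC(457) = (22,000/457)×72 + (457/2)×8.9 = £5,499.73
TC(1,085) = (22,000/1,085)×72 + (1,085/2)×8.9 = £6,288.16
|ΔTC| = |£5,499.73 − £6,288.16| = £788.42

£788.42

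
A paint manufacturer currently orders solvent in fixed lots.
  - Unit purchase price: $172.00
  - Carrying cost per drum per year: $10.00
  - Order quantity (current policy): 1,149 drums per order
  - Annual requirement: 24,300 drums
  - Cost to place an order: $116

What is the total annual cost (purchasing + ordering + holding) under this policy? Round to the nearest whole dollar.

Ordering: D/Q × S = 24,300/1,149 × $116 = $2,453.26
Holding:  Q/2 × H = 1,149/2 × $10 = $5,745.00
Purchase cost = D·C = 24,300 × 172 = $4,179,600.00
Total = $2,453.26 + $5,745.00 + $4,179,600.00 = $4,187,798.26

$4,187,798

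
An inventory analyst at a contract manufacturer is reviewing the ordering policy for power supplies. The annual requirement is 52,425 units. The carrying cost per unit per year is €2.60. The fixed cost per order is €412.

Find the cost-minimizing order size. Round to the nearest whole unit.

4,076 units

Q* = √(2·D·S / H) = √(2·52,425·412 / 2.6) = √16,614,692.3 ≈ 4,076.11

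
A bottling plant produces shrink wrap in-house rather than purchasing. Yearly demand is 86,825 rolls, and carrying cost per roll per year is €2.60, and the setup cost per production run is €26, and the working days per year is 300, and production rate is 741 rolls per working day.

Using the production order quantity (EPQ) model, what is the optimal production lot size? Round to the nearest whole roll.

1,688 rolls

Daily demand d = 86,825/300 = 289.417; p = 741; 1 − d/p = 0.60942
EPQ = √(2DS / (H(1 − d/p)))
    = √(2 × 86,825 × 26 / (2.6 × 0.60942)) ≈ 1,688.02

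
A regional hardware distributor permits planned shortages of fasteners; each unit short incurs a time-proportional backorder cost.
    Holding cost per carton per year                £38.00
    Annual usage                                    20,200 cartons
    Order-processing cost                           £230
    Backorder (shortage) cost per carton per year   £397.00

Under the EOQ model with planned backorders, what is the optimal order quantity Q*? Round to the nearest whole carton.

518 cartons

Basic EOQ = √(2·20,200·230/38) = 494.496
Backorder adjustment √((H+b)/b) = √((38+397)/397) = 1.0468
Q* = 494.496 × 1.0468 ≈ 517.62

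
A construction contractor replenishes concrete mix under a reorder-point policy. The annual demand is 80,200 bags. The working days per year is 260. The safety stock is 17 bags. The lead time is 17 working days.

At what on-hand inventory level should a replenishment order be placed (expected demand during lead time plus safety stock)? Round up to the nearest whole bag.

Daily demand d = 80,200 / 260 = 308.462 bags/day
Demand during lead time = 308.462 × 17 = 5,243.85
Reorder point = 5,243.85 + 17 = 5,260.85 → round up

5,261 bags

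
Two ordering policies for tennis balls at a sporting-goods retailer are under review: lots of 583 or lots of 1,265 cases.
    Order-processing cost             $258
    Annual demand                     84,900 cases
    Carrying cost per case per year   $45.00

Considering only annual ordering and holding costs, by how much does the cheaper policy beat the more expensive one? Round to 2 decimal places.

Annual cost at Q: ordering D·S/Q plus holding Q·H/2.
TC(583) = (84,900/583)×258 + (583/2)×45 = $50,689.03
TC(1,265) = (84,900/1,265)×258 + (1,265/2)×45 = $45,778.07
Lots of 1,265 are cheaper by $4,910.95.

$4,910.95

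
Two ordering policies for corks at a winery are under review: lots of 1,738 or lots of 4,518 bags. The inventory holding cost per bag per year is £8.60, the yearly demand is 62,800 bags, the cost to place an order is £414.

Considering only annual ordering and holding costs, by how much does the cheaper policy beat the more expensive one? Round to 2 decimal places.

Annual cost at Q: ordering D·S/Q plus holding Q·H/2.
TC(1,738) = (62,800/1,738)×414 + (1,738/2)×8.6 = £22,432.66
TC(4,518) = (62,800/4,518)×414 + (4,518/2)×8.6 = £25,181.98
Lots of 1,738 are cheaper by £2,749.32.

£2,749.32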